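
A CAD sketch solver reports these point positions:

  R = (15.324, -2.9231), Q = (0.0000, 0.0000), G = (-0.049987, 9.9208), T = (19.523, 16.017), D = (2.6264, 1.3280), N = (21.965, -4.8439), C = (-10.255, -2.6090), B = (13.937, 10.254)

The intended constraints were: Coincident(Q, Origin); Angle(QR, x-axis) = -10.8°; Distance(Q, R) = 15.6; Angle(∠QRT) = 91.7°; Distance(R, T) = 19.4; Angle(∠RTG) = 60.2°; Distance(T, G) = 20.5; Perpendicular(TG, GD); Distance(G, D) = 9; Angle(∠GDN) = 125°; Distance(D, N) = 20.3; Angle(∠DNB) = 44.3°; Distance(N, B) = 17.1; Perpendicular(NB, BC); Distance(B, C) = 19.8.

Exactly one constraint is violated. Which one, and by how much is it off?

Distance(B, C) = 19.8 — off by 7.60.

Q = (0.00, 0.00) ✓; QR at -10.80° ✓; |QR| = 15.60 ✓; ∠QRT = 91.70° ✓; |RT| = 19.40 ✓; ∠RTG = 60.20° ✓; |TG| = 20.50 ✓; ∠(TG, GD) = 90.00° ✓; |GD| = 9.000 ✓; ∠GDN = 125.0° ✓; |DN| = 20.30 ✓; ∠DNB = 44.30° ✓; |NB| = 17.10 ✓; ∠(NB, BC) = 90.00° ✓; |BC| = 27.40 ✗.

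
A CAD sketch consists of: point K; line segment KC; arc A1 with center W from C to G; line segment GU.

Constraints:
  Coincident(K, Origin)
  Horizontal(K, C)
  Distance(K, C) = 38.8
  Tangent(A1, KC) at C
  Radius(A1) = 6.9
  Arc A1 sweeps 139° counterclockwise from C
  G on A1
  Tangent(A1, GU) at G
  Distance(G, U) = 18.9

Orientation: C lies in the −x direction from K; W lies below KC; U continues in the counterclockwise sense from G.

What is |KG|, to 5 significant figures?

44.987

The tangent condition forces WC to be normal to KC, so W = C + (0, -6.9) = (-38.800, -6.9000). On A1, C sits at bearing 90° from W; a 139° counterclockwise sweep puts G at bearing 229°, so G = W + 6.9·(cos 229°, sin 229°) = (-43.327, -12.107). Then |KG| = |G − K| = 44.987.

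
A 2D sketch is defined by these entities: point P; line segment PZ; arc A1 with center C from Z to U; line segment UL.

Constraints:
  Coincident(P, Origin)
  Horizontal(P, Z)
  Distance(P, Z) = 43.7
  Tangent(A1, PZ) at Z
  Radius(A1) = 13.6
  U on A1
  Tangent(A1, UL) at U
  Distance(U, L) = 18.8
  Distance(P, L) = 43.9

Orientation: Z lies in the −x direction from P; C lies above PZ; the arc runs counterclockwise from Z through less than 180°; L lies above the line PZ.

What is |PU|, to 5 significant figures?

32.952

P is at the origin; PZ is horizontal with |PZ| = 43.7 and Z on the −x side, so Z = (-43.700, 0.0000). Tangency of A1 to PZ means the radius CZ is perpendicular to PZ, so C = Z + (0, 13.6) = (-43.700, 13.600). Since CU ⟂ UL (tangency), |CL| = √(13.6² + 18.8²) = 23.203 regardless of where U sits on A1. So L lies on both circle(P, 43.9) and circle(C, 23.203); the above-PZ intersection is L = (-29.834, 32.205). U is the foot of the tangent from L: U = (-30.101, 13.407).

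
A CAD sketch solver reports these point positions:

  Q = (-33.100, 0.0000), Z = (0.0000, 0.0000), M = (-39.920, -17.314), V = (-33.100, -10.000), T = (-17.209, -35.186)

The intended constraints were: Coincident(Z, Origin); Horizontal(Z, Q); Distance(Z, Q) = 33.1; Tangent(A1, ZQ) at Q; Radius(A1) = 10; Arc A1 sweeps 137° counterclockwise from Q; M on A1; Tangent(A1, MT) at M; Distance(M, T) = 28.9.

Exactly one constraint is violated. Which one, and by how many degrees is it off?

Tangent(A1, MT) at M — off by 4.80°.

Z = (0.00, 0.00) ✓; Z.y = 0.00, Q.y = 0.00 ✓; |ZQ| = 33.10 ✓; ∠(VQ, QZ) = 90.00° ✓; |VQ| = 10.00 ✓; bearing(V→M) − bearing(V→Q) = 137.0° ✓; |VM| = 10.00 ✓; ∠(VM, MT) = 85.20° ✗; |MT| = 28.90 ✓.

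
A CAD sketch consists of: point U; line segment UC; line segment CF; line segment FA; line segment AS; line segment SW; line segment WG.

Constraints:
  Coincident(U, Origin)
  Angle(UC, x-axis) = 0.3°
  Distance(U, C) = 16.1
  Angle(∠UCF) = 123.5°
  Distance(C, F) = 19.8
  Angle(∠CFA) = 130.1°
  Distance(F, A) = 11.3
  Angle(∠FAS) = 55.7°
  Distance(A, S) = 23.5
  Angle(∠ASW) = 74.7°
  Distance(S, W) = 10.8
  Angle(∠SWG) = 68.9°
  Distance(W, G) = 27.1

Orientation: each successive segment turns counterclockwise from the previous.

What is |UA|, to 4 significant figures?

36.28

∠UCF = 123.5° gives CF at 56.80° from the x-axis; with |CF| = 19.8, F = (26.94, 16.65). ∠CFA = 130.1° gives FA at 106.7° from the x-axis; with |FA| = 11.3, A = (23.69, 27.48). Then |UA| = |A − U| = 36.28.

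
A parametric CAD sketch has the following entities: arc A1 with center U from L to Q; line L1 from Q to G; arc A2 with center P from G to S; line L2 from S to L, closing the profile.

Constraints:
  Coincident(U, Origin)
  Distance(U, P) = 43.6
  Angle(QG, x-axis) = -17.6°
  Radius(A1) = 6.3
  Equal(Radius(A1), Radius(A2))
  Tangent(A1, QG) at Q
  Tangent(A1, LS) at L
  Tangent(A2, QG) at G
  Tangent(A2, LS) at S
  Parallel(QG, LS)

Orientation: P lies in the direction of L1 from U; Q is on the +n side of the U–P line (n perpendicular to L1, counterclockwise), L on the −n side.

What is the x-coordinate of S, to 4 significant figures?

39.65

Tangency of A1 to both parallel lines with radius 6.3 puts Q and L at U ± 6.3·n: Q = (1.905, 6.005), L = (-1.905, -6.005). Equal radii place G and S the same way about P: G = P + 6.3·n = (43.46, -7.178), S = P − 6.3·n = (39.65, -19.19). So S.x = 39.65.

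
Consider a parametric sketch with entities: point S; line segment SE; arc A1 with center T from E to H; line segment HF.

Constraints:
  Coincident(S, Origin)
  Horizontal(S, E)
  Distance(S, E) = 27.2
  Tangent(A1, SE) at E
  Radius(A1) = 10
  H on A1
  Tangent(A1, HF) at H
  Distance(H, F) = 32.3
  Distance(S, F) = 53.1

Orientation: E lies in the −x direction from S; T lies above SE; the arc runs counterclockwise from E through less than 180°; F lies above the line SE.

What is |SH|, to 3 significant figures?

22.6

Checks: S.y = 0.00, E.y = 0.00 ✓; |TH| = 10.00 ✓; ∠(TH, HF) = 90.00° ✓; |HF| = 32.30 ✓; |SF| = 53.10 ✓.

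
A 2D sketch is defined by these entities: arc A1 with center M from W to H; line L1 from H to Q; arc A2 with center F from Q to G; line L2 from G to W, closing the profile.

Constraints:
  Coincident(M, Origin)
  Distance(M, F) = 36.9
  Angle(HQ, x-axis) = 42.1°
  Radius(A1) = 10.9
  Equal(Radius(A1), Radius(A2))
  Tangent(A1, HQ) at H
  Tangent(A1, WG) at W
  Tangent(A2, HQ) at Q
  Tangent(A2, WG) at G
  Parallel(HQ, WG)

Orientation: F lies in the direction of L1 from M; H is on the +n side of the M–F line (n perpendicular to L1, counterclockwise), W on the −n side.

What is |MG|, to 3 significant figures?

38.5

Tangency of A1 to both parallel lines with radius 10.9 puts H and W at M ± 10.9·n: H = (-7.31, 8.09), W = (7.31, -8.09). Equal radii place Q and G the same way about F: Q = F + 10.9·n = (20.1, 32.8), G = F − 10.9·n = (34.7, 16.7). Then |MG| = |G − M| = 38.5.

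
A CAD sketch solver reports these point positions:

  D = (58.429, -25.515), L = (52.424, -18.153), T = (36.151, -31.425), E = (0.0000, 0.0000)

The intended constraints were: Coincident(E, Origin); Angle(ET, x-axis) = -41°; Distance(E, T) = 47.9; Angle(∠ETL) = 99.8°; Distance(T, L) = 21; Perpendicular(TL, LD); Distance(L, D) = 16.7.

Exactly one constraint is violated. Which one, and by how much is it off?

Distance(L, D) = 16.7 — off by 7.20.

E = (0.00, 0.00) ✓; ET at -41.00° ✓; |ET| = 47.90 ✓; ∠ETL = 99.80° ✓; |TL| = 21.00 ✓; ∠(TL, LD) = 90.00° ✓; |LD| = 9.500 ✗.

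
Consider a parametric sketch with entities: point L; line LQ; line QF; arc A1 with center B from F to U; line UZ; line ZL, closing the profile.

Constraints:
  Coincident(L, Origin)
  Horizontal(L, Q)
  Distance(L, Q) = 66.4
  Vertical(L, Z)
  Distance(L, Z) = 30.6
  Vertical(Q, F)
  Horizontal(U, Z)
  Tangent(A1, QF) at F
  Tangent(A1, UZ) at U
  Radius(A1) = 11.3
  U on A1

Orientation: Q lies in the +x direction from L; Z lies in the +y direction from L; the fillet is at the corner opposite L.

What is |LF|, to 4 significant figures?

69.15

L is at the origin; L and Q share the same y with |LQ| = 66.4 and Q on the +x side, so Q = (66.40, 0.000). L and Z share the same x with |LZ| = 30.6 and Z on the +y side, so Z = (0.000, 30.60). The virtual corner opposite L is at (66.40, 30.60). A1 meets QF tangentially, so BF is at right angles to QF and the tangent condition forces BU to be normal to UZ, with radius 11.3, so the center B sits 11.3 in from both sides at B = (55.10, 19.30). That places the tangent points at F = (66.40, 19.30) on QF and U = (55.10, 30.60) on UZ. Then |LF| = |F − L| = 69.15.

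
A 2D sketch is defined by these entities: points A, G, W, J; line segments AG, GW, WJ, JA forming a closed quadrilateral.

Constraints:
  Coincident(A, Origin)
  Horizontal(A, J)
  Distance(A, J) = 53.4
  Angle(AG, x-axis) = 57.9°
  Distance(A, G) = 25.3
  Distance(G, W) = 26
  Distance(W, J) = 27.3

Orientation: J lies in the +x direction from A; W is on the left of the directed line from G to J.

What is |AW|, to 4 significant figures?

45.81

Checks: |GW| = 26.00 ✓; |WJ| = 27.30 ✓.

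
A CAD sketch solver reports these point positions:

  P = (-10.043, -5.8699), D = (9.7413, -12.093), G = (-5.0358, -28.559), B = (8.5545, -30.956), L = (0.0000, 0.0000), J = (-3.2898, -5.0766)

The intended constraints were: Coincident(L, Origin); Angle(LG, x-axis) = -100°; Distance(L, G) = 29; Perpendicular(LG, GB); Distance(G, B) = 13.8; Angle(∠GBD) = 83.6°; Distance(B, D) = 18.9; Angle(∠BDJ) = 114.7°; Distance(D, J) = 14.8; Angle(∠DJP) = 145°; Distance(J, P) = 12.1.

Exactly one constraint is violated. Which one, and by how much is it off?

Distance(J, P) = 12.1 — off by 5.30.

L = (0.00, 0.00) ✓; LG at -100.0° ✓; |LG| = 29.00 ✓; ∠(LG, GB) = 90.00° ✓; |GB| = 13.80 ✓; ∠GBD = 83.60° ✓; |BD| = 18.90 ✓; ∠BDJ = 114.7° ✓; |DJ| = 14.80 ✓; ∠DJP = 145.0° ✓; |JP| = 6.800 ✗.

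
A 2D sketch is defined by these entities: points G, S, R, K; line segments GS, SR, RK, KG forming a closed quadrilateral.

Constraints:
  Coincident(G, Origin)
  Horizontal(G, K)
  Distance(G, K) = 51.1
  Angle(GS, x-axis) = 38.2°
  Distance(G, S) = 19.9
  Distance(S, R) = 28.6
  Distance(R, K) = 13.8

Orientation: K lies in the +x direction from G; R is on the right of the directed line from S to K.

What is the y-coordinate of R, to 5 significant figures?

-5.1468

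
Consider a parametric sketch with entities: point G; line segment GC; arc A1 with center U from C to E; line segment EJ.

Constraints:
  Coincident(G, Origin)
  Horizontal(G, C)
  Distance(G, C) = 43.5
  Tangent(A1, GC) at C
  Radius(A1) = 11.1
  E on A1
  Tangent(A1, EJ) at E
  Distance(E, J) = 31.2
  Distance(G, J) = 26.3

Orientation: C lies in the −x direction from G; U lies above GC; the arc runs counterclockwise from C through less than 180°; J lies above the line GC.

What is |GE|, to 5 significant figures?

36.350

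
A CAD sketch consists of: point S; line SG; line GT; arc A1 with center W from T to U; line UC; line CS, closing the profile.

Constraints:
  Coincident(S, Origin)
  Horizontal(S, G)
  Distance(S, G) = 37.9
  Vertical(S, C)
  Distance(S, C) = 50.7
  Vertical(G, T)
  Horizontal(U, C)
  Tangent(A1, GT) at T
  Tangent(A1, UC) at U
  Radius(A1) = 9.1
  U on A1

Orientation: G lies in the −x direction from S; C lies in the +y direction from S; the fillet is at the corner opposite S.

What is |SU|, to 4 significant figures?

58.31

S is at the origin; SG is horizontal with |SG| = 37.9 and G on the −x side, so G = (-37.90, 0.000). S and C share the same x with |SC| = 50.7 and C on the +y side, so C = (0.000, 50.70). The virtual corner opposite S is at (-37.90, 50.70). Since A1 is tangent to GT there, WT ⟂ GT and since A1 is tangent to UC there, WU ⟂ UC, with radius 9.1, so the center W sits 9.1 in from both sides at W = (-28.80, 41.60). That places the tangent points at T = (-37.90, 41.60) on GT and U = (-28.80, 50.70) on UC. Then |SU| = |U − S| = 58.31.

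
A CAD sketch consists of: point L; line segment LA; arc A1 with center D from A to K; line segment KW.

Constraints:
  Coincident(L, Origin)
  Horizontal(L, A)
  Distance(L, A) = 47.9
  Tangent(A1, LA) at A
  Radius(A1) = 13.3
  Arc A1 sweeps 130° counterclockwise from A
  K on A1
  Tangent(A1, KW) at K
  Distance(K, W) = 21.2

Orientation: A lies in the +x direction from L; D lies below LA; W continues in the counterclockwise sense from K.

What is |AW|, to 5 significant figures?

38.244

On A1, A sits at bearing 90° from D; a 130° counterclockwise sweep puts K at bearing 220°, so K = D + 13.3·(cos 220°, sin 220°) = (37.712, -21.849). Since A1 is tangent to KW there, DK ⟂ KW, so KW runs along (−sin 220°, cos 220°); with |KW| = 21.2, W = (51.339, -38.089). Then |AW| = |W − A| = 38.244.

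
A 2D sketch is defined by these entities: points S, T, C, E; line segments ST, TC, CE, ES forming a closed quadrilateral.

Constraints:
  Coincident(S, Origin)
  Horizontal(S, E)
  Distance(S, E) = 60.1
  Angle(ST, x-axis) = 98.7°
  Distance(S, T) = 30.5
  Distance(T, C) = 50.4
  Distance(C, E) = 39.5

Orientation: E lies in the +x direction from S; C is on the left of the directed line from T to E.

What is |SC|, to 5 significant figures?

58.320

Checks: S = (0.00, 0.00) ✓; |TC| = 50.40 ✓; |CE| = 39.50 ✓.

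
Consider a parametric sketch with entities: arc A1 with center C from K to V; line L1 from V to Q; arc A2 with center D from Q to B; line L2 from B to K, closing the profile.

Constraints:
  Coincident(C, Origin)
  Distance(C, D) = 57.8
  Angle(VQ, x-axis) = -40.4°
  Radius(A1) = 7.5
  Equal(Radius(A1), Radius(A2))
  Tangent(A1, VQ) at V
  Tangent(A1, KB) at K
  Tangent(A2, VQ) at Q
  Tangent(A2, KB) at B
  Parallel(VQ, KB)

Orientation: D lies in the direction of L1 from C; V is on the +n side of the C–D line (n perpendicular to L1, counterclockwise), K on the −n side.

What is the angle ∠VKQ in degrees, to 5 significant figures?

75.452°

The slot axis is L1's direction at -40.4°, so u = (cos -40.4°, sin -40.4°) = (0.76154, -0.64812) and n = (−sin -40.4°, cos -40.4°) = (0.64812, 0.76154). C is at the origin and D lies 57.8 along u from C, so D = 57.8·u = (44.017, -37.461). Tangency of A1 to both parallel lines with radius 7.5 puts V and K at C ± 7.5·n: V = (4.8609, 5.7115), K = (-4.8609, -5.7115). Equal radii place Q and B the same way about D: Q = D + 7.5·n = (48.878, -31.750), B = D − 7.5·n = (39.156, -43.173). Then cos ∠VKQ = KV·KQ / (|KV||KQ|), giving 75.452°.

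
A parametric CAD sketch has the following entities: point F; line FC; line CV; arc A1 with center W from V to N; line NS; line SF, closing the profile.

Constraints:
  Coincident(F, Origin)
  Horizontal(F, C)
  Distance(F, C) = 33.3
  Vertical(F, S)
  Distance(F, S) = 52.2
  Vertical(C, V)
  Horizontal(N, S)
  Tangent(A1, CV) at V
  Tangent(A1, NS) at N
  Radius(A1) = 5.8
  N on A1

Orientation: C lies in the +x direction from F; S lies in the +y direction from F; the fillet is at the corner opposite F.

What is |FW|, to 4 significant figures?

53.94

F is at the origin; FC is horizontal with |FC| = 33.3 and C on the +x side, so C = (33.30, 0.000). F and S share the same x with |FS| = 52.2 and S on the +y side, so S = (0.000, 52.20). The virtual corner opposite F is at (33.30, 52.20). The tangent condition forces WV to be normal to CV and since A1 is tangent to NS there, WN ⟂ NS, with radius 5.8, so the center W sits 5.8 in from both sides at W = (27.50, 46.40). Then |FW| = |W − F| = 53.94.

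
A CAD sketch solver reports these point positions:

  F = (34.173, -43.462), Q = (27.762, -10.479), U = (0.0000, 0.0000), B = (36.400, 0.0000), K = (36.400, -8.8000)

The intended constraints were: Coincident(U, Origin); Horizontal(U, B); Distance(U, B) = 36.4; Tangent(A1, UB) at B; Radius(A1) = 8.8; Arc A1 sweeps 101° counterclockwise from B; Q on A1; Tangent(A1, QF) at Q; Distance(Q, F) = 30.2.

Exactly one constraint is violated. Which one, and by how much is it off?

Distance(Q, F) = 30.2 — off by 3.40.

U = (0.00, 0.00) ✓; U.y = 0.00, B.y = 0.00 ✓; |UB| = 36.40 ✓; ∠(KB, BU) = 90.00° ✓; |KB| = 8.800 ✓; bearing(K→Q) − bearing(K→B) = 101.0° ✓; |KQ| = 8.800 ✓; ∠(KQ, QF) = 90.00° ✓; |QF| = 33.60 ✗.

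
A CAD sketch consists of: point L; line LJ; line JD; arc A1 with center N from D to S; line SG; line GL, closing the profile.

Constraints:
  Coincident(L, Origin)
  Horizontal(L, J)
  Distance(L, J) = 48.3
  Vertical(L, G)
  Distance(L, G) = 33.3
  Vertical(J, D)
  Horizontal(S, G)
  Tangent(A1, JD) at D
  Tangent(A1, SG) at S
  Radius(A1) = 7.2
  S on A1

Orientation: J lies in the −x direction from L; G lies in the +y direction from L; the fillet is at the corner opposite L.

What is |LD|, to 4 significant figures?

54.90

L is at the origin; L and J share the same y with |LJ| = 48.3 and J on the −x side, so J = (-48.30, 0.000). L and G share the same x with |LG| = 33.3 and G on the +y side, so G = (0.000, 33.30). The virtual corner opposite L is at (-48.30, 33.30). A1 meets JD tangentially, so ND is at right angles to JD and A1 meets SG tangentially, so NS is at right angles to SG, with radius 7.2, so the center N sits 7.2 in from both sides at N = (-41.10, 26.10). That places the tangent points at D = (-48.30, 26.10) on JD and S = (-41.10, 33.30) on SG. Then |LD| = |D − L| = 54.90.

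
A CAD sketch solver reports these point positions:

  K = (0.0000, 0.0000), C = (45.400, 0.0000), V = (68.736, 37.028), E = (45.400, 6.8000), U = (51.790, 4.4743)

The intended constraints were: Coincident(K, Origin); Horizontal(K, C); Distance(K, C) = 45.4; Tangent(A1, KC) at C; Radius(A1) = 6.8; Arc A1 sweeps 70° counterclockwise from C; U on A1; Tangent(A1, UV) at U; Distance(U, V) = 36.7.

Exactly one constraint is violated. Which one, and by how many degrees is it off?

Tangent(A1, UV) at U — off by 7.50°.

K = (0.00, 0.00) ✓; K.y = 0.00, C.y = 0.00 ✓; |KC| = 45.40 ✓; ∠(EC, CK) = 90.00° ✓; |EC| = 6.800 ✓; bearing(E→U) − bearing(E→C) = 70.00° ✓; |EU| = 6.800 ✓; ∠(EU, UV) = 97.50° ✗; |UV| = 36.70 ✓.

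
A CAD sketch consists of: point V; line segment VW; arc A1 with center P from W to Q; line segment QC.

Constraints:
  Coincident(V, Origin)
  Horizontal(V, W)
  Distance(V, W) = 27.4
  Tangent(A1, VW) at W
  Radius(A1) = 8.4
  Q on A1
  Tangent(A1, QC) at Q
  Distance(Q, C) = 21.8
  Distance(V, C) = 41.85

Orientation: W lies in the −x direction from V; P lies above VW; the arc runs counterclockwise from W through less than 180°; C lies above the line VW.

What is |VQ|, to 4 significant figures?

22.61

V is at the origin; VW is horizontal with |VW| = 27.4 and W on the −x side, so W = (-27.40, 0.000). A1 meets VW tangentially, so PW is at right angles to VW, so P = W + (0, 8.4) = (-27.40, 8.400). Since PQ ⟂ QC (tangency), |PC| = √(8.4² + 21.8²) = 23.36 regardless of where Q sits on A1. So C lies on both circle(V, 41.85) and circle(P, 23.36); the above-VW intersection is C = (-27.25, 31.76). Q is the foot of the tangent from C: Q = (-19.54, 11.37).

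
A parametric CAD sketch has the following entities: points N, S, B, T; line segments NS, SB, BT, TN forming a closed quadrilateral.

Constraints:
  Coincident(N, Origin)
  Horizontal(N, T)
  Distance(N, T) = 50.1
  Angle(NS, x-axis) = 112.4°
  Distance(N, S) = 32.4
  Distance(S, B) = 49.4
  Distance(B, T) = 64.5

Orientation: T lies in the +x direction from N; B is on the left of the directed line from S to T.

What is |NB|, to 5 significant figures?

65.819

N is at the origin; NT is horizontal with |NT| = 50.1 and T in +x, so T = (50.1, 0). NS runs at 112.4° with |NS| = 32.4, so S = (-12.347, 29.955). B is determined by |SB| = 49.4 and |BT| = 64.5 together: it lies at the intersection of circle(S, 49.4) and circle(T, 64.5). With |ST| = 69.260, the foot of the radical line on ST is 22.214 from S and the perpendicular offset is √(49.4² − 22.214²) = 44.124. Taking the left-of-ST solution: B = (26.766, 60.131).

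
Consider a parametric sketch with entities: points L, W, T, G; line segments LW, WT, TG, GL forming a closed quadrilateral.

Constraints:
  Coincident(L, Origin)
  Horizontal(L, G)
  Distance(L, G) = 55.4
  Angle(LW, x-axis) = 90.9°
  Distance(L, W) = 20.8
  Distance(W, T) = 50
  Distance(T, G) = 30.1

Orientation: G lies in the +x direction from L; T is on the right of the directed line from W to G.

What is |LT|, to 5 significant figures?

36.049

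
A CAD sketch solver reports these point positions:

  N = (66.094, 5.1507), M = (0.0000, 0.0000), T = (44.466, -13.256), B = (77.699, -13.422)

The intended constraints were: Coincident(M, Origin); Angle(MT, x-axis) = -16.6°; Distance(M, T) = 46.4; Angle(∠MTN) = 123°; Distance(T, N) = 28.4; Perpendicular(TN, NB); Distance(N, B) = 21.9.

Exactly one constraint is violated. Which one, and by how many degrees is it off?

Perpendicular(TN, NB) — off by 8.40°.

M = (0.00, 0.00) ✓; MT at -16.60° ✓; |MT| = 46.40 ✓; ∠MTN = 123.0° ✓; |TN| = 28.40 ✓; ∠(TN, NB) = 98.40° ✗; |NB| = 21.90 ✓.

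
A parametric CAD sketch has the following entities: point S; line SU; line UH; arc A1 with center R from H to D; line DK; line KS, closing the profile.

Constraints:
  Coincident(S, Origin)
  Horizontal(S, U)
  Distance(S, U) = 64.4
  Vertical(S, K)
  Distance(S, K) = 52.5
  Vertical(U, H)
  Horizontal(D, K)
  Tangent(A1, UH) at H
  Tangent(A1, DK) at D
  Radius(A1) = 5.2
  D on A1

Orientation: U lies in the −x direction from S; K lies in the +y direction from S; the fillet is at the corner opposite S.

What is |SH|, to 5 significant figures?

79.904

The virtual corner opposite S is at (-64.400, 52.500). Since A1 is tangent to UH there, RH ⟂ UH and since A1 is tangent to DK there, RD ⟂ DK, with radius 5.2, so the center R sits 5.2 in from both sides at R = (-59.200, 47.300). That places the tangent points at H = (-64.400, 47.300) on UH and D = (-59.200, 52.500) on DK. Then |SH| = |H − S| = 79.904.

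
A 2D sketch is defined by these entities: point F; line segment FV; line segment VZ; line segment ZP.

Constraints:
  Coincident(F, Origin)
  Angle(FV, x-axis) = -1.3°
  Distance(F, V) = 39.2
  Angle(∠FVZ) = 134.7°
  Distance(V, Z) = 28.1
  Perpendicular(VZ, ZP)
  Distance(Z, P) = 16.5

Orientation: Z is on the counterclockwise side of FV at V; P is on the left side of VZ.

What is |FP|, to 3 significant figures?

56.8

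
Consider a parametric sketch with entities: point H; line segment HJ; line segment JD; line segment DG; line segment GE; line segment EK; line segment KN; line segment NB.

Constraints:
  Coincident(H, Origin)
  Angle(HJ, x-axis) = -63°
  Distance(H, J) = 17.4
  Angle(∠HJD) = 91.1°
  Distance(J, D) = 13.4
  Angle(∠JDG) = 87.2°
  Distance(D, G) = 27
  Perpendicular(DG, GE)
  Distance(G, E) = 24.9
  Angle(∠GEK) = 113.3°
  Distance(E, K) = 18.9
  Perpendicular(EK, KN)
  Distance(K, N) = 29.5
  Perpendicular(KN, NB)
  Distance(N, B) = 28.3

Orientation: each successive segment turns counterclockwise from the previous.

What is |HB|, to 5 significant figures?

19.690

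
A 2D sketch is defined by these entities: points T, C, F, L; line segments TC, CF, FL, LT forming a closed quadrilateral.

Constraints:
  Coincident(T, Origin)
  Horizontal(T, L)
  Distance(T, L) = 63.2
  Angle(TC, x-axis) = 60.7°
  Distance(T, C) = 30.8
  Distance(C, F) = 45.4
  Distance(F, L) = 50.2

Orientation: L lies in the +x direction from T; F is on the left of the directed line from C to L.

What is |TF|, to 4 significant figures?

73.55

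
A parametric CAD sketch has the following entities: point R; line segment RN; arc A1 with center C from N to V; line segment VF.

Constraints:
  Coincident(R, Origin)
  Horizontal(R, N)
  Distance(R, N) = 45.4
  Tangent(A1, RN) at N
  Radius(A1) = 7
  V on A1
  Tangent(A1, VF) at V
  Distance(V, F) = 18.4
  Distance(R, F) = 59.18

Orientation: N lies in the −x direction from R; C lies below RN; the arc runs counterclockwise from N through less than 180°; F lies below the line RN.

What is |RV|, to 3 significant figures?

52.8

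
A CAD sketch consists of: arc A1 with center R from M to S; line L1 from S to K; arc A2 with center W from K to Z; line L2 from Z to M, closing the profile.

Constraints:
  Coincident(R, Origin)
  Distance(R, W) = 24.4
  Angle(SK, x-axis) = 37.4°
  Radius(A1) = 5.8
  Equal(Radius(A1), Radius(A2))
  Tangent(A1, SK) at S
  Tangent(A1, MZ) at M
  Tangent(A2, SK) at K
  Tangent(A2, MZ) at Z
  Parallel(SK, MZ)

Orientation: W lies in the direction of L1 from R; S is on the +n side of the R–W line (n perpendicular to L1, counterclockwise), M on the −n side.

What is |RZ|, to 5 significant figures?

25.080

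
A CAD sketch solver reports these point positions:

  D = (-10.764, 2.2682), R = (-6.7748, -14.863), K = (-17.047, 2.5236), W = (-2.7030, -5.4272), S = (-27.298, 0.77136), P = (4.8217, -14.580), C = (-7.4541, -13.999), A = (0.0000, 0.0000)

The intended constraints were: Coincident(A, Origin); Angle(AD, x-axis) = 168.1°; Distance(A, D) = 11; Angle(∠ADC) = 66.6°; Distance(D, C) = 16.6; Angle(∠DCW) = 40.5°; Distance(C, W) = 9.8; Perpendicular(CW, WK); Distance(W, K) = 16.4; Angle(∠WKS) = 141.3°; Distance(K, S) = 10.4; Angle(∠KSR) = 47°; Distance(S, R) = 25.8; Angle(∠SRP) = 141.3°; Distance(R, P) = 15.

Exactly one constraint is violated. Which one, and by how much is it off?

Distance(R, P) = 15 — off by 3.40.

A = (0.00, 0.00) ✓; AD at 168.1° ✓; |AD| = 11.00 ✓; ∠ADC = 66.60° ✓; |DC| = 16.60 ✓; ∠DCW = 40.50° ✓; |CW| = 9.800 ✓; ∠(CW, WK) = 90.00° ✓; |WK| = 16.40 ✓; ∠WKS = 141.3° ✓; |KS| = 10.40 ✓; ∠KSR = 47.00° ✓; |SR| = 25.80 ✓; ∠SRP = 141.3° ✓; |RP| = 11.60 ✗.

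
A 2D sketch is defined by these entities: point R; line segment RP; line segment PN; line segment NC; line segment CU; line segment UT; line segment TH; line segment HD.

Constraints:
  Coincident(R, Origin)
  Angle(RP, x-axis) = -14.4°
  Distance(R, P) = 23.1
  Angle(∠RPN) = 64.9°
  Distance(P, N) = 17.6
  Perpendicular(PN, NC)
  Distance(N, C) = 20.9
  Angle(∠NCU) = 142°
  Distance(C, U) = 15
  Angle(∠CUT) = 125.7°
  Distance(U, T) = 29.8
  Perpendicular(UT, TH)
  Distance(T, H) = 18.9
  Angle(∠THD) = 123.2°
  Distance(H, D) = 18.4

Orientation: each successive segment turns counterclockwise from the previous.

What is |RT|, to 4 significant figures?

32.96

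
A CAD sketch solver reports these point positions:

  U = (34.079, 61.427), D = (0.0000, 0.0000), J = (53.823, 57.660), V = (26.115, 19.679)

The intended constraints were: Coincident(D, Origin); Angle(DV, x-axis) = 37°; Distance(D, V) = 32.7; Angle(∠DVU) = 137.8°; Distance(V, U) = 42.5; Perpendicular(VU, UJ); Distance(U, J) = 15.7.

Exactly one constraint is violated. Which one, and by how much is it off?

Distance(U, J) = 15.7 — off by 4.40.

D = (0.00, 0.00) ✓; DV at 37.00° ✓; |DV| = 32.70 ✓; ∠DVU = 137.8° ✓; |VU| = 42.50 ✓; ∠(VU, UJ) = 90.00° ✓; |UJ| = 20.10 ✗.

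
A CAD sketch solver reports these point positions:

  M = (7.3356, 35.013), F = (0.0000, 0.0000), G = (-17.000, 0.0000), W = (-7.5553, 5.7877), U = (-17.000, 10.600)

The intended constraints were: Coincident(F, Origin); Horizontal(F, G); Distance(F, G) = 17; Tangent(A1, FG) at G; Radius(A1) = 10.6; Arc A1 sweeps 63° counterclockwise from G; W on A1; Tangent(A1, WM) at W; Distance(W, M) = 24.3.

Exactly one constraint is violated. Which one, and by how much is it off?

Distance(W, M) = 24.3 — off by 8.50.

F = (0.00, 0.00) ✓; F.y = 0.00, G.y = 0.00 ✓; |FG| = 17.00 ✓; ∠(UG, GF) = 90.00° ✓; |UG| = 10.60 ✓; bearing(U→W) − bearing(U→G) = 63.00° ✓; |UW| = 10.60 ✓; ∠(UW, WM) = 90.00° ✓; |WM| = 32.80 ✗.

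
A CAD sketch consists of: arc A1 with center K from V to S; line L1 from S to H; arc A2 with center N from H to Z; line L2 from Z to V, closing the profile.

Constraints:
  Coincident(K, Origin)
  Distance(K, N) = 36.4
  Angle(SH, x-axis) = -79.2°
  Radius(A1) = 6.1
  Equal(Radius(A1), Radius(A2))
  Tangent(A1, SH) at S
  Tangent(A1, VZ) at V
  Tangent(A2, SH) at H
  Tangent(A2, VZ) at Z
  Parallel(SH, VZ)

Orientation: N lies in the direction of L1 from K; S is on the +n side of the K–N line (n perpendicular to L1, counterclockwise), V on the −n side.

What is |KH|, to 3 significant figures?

36.9

Tangency of A1 to both parallel lines with radius 6.1 puts S and V at K ± 6.1·n: S = (5.99, 1.14), V = (-5.99, -1.14). Equal radii place H and Z the same way about N: H = N + 6.1·n = (12.8, -34.6), Z = N − 6.1·n = (0.829, -36.9). Then |KH| = |H − K| = 36.9.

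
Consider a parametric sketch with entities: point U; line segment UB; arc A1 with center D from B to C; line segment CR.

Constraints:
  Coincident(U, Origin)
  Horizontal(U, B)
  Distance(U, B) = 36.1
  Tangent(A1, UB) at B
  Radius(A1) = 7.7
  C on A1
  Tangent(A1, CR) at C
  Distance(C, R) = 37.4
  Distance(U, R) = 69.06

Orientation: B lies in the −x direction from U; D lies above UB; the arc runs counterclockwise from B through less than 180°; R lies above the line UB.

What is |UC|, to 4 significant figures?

33.15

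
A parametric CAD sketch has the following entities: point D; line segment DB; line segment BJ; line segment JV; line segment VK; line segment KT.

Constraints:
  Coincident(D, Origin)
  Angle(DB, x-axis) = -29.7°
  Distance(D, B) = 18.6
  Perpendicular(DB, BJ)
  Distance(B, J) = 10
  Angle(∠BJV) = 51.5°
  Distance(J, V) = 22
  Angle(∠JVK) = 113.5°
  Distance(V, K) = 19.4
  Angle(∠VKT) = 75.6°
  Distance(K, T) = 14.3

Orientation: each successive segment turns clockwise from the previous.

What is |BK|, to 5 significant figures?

25.535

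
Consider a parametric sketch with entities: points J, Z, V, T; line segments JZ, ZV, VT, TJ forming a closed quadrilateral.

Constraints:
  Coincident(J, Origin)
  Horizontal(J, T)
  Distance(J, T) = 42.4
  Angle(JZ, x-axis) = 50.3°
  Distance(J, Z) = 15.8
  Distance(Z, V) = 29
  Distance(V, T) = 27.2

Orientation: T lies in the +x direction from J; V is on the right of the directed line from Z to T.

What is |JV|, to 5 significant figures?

24.955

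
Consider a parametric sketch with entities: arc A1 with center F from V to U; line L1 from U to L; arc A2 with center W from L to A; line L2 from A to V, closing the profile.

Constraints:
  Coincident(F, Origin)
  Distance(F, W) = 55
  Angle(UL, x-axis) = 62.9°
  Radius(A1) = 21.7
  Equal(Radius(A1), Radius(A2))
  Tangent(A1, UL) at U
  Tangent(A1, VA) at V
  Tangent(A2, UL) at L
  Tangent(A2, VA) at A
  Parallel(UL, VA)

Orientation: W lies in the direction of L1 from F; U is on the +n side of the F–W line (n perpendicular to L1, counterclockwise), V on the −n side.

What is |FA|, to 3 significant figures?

59.1

The slot axis is L1's direction at 62.9°, so u = (cos 62.9°, sin 62.9°) = (0.456, 0.890) and n = (−sin 62.9°, cos 62.9°) = (-0.890, 0.456). F is at the origin and W lies 55.0 along u from F, so W = 55.0·u = (25.1, 49.0). Tangency of A1 to both parallel lines with radius 21.7 puts U and V at F ± 21.7·n: U = (-19.3, 9.89), V = (19.3, -9.89). Equal radii place L and A the same way about W: L = W + 21.7·n = (5.74, 58.8), A = W − 21.7·n = (44.4, 39.1). Then |FA| = |A − F| = 59.1.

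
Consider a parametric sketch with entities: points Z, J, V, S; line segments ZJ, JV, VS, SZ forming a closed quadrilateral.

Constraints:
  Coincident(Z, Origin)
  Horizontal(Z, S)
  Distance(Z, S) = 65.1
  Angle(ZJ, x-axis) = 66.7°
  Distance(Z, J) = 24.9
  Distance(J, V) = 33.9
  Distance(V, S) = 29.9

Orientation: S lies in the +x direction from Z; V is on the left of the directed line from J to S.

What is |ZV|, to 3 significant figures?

48.4

Checks: |JV| = 33.90 ✓; |VS| = 29.90 ✓.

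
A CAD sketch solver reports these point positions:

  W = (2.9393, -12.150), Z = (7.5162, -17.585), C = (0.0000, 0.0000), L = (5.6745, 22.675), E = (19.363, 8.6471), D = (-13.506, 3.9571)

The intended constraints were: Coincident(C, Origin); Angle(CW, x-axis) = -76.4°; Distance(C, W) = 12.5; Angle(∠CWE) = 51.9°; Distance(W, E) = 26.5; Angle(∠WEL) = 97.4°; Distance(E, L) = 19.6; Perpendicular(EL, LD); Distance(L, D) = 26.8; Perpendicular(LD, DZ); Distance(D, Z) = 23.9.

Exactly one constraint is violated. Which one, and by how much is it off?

Distance(D, Z) = 23.9 — off by 6.20.

C = (0.00, 0.00) ✓; CW at -76.40° ✓; |CW| = 12.50 ✓; ∠CWE = 51.90° ✓; |WE| = 26.50 ✓; ∠WEL = 97.40° ✓; |EL| = 19.60 ✓; ∠(EL, LD) = 90.00° ✓; |LD| = 26.80 ✓; ∠(LD, DZ) = 90.00° ✓; |DZ| = 30.10 ✗.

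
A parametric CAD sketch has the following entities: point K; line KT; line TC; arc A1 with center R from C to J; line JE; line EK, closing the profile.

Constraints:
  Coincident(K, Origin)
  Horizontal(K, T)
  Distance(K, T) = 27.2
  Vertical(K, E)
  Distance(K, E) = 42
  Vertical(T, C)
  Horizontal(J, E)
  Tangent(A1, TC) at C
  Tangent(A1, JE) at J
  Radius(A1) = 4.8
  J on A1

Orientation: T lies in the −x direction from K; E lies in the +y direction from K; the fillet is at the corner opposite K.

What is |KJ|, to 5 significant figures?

47.600

The virtual corner opposite K is at (-27.200, 42.000). Since A1 is tangent to TC there, RC ⟂ TC and since A1 is tangent to JE there, RJ ⟂ JE, with radius 4.8, so the center R sits 4.8 in from both sides at R = (-22.400, 37.200). That places the tangent points at C = (-27.200, 37.200) on TC and J = (-22.400, 42.000) on JE. Then |KJ| = |J − K| = 47.600.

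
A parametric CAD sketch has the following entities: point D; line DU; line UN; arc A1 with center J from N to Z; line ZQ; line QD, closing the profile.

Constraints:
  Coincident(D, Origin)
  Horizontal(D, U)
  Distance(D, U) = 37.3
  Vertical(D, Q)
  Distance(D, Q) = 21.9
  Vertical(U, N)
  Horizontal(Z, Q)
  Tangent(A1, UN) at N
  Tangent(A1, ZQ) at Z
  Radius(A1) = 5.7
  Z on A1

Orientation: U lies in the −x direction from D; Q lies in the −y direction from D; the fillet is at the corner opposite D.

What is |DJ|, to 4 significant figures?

35.51

D is at the origin; D and U share the same y with |DU| = 37.3 and U on the −x side, so U = (-37.30, 0.000). DQ is vertical with |DQ| = 21.9 and Q on the −y side, so Q = (0.000, -21.90). The virtual corner opposite D is at (-37.30, -21.90). Since A1 is tangent to UN there, JN ⟂ UN and A1 meets ZQ tangentially, so JZ is at right angles to ZQ, with radius 5.7, so the center J sits 5.7 in from both sides at J = (-31.60, -16.20). Then |DJ| = |J − D| = 35.51.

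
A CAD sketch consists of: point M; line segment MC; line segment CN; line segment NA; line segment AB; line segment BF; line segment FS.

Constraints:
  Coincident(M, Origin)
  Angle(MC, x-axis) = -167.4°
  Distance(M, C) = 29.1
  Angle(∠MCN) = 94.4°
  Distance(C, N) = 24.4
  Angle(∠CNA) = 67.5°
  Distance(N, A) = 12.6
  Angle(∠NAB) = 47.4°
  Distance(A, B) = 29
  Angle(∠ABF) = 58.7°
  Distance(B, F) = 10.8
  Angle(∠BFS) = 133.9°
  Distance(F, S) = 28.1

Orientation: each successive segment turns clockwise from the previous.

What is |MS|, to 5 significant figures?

42.532

M is at the origin; MC runs at -167.4° with length 29.1, so C = (-28.399, -6.3480). ∠MCN = 94.4° gives CN at 107.00° from the x-axis; with |CN| = 24.4, N = (-35.533, 16.986). ∠CNA = 67.5° gives NA at -5.5000° from the x-axis; with |NA| = 12.6, A = (-22.991, 15.778). ∠NAB = 47.4° gives AB at -138.10° from the x-axis; with |AB| = 29.0, B = (-44.576, -3.5889). ∠ABF = 58.7° gives BF at 100.60° from the x-axis; with |BF| = 10.8, F = (-46.563, 7.0268). ∠BFS = 133.9° gives FS at 54.500° from the x-axis; with |FS| = 28.1, S = (-30.245, 29.903). Then |MS| = |S − M| = 42.532.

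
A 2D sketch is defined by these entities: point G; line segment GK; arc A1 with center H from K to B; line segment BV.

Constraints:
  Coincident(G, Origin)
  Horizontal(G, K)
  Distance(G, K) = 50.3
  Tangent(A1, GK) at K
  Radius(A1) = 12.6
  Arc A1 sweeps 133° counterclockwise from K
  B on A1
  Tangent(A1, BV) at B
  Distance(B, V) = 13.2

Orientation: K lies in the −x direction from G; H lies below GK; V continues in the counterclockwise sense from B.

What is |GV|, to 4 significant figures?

59.19

On A1, K sits at bearing 90° from H; a 133° counterclockwise sweep puts B at bearing 223°, so B = H + 12.6·(cos 223°, sin 223°) = (-59.52, -21.19). Since A1 is tangent to BV there, HB ⟂ BV, so BV runs along (−sin 223°, cos 223°); with |BV| = 13.2, V = (-50.51, -30.85). Then |GV| = |V − G| = 59.19.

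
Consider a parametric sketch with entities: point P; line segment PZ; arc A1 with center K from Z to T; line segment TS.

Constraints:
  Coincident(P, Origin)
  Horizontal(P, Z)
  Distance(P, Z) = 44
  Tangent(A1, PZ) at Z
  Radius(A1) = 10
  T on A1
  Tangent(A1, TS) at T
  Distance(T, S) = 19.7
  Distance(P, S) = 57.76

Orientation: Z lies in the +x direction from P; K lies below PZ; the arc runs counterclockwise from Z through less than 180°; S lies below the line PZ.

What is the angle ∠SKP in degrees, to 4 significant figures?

114.0°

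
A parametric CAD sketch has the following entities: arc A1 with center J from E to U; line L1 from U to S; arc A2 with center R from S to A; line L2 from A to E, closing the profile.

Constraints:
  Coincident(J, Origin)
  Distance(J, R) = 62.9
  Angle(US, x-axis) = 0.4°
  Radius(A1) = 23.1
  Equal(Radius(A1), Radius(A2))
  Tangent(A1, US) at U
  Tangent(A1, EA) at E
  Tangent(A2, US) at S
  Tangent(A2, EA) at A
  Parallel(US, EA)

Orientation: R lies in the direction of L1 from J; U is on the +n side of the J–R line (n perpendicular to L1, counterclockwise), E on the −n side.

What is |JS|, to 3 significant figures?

67.0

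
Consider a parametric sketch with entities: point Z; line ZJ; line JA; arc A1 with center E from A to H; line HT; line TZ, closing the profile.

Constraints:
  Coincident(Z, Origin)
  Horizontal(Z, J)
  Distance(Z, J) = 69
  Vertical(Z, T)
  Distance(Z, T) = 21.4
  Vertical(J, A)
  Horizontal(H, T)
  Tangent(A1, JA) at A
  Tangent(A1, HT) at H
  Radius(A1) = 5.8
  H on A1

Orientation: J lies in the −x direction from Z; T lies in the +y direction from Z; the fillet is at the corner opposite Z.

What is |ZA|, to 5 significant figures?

70.742

The virtual corner opposite Z is at (-69.000, 21.400). Tangency of A1 to JA means the radius EA is perpendicular to JA and since A1 is tangent to HT there, EH ⟂ HT, with radius 5.8, so the center E sits 5.8 in from both sides at E = (-63.200, 15.600). That places the tangent points at A = (-69.000, 15.600) on JA and H = (-63.200, 21.400) on HT. Then |ZA| = |A − Z| = 70.742.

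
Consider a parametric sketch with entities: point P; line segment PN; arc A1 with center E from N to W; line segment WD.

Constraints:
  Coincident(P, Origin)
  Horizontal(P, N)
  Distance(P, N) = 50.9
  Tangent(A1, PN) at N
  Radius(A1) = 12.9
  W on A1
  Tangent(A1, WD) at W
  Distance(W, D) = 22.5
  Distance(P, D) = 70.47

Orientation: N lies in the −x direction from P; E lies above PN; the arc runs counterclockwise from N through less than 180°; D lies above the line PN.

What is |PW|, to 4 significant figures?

48.30

Checks: |PN| = 50.90 ✓; |EW| = 12.90 ✓; ∠(EW, WD) = 90.00° ✓; |WD| = 22.50 ✓; |PD| = 70.47 ✓.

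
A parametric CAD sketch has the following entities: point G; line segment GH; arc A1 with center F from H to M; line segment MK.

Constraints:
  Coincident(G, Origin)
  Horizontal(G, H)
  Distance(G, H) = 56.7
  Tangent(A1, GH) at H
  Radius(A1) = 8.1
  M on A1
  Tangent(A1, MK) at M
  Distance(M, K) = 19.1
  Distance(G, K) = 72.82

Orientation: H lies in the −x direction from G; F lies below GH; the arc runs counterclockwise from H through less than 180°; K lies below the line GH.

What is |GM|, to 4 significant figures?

64.98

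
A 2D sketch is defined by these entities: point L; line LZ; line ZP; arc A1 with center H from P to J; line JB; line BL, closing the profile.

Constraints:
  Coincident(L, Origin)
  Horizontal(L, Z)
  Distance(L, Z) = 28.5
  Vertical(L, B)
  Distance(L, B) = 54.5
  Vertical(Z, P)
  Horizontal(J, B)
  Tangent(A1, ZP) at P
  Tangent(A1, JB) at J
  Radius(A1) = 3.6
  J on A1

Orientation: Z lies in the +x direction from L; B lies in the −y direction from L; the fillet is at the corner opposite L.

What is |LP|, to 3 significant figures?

58.3

L is at the origin; LZ is horizontal with |LZ| = 28.5 and Z on the +x side, so Z = (28.5, 0.00). L and B share the same x with |LB| = 54.5 and B on the −y side, so B = (0.00, -54.5). The virtual corner opposite L is at (28.5, -54.5). Tangency of A1 to ZP means the radius HP is perpendicular to ZP and A1 meets JB tangentially, so HJ is at right angles to JB, with radius 3.6, so the center H sits 3.6 in from both sides at H = (24.9, -50.9). That places the tangent points at P = (28.5, -50.9) on ZP and J = (24.9, -54.5) on JB. Then |LP| = |P − L| = 58.3.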